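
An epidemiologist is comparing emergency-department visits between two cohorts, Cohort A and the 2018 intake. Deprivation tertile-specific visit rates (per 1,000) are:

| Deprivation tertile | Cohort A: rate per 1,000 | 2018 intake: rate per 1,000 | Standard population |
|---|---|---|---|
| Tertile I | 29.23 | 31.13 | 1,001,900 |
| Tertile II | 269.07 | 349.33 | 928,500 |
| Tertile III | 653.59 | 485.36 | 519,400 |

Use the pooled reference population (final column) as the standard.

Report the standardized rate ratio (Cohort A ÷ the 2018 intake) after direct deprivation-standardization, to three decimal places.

Standard total = 2,449,800; weights = 0.4090, 0.3790, 0.2120.
Cohort A: 0.4090×29.23 + 0.3790×269.07 + 0.2120×653.59 = 252.5070 per 1,000.
The 2018 intake: 0.4090×31.13 + 0.3790×349.33 + 0.2120×485.36 = 248.0358 per 1,000.
Ratio = 252.5070 ÷ 248.0358 = 1.01803.

1.018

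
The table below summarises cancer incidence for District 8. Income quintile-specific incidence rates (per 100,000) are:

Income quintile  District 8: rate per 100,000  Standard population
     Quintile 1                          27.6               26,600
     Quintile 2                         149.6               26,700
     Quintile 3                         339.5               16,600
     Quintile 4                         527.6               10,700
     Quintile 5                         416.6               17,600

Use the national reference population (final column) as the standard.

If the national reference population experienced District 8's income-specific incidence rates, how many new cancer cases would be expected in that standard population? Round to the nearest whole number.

Expected new cancer cases = Σ (standard pop × income-specific rate ÷ 100,000)
= 26,600×27.6/100,000 + 26,700×149.6/100,000 + 16,600×339.5/100,000 + 10,700×527.6/100,000 + 17,600×416.6/100,000
= 7.34 + 39.94 + 56.36 + 56.45 + 73.32 = 233.42.

233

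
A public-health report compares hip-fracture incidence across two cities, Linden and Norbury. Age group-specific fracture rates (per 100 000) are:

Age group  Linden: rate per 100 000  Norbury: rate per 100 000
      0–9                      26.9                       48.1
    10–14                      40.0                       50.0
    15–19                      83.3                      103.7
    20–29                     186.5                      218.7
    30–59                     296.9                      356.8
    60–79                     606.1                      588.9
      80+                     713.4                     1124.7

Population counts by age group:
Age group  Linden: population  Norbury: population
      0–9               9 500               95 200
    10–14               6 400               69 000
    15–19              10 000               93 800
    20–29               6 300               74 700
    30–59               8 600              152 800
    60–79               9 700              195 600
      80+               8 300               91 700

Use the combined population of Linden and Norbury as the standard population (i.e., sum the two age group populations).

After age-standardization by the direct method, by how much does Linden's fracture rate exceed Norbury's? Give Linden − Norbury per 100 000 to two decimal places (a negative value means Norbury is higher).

-66.10

Combined standard total = 831 600; weights = 0.1259, 0.0907, 0.1248, 0.0974, 0.1941, 0.2469, 0.1203.
Linden: 0.1259×26.9 + 0.0907×40.0 + 0.1248×83.3 + 0.0974×186.5 + 0.1941×296.9 + 0.2469×606.1 + 0.1203×713.4 = 328.6165 per 100 000.
Norbury: 0.1259×48.1 + 0.0907×50.0 + 0.1248×103.7 + 0.0974×218.7 + 0.1941×356.8 + 0.2469×588.9 + 0.1203×1124.7 = 394.7132 per 100 000.
Difference = 328.6165 − 394.7132 = -66.0968.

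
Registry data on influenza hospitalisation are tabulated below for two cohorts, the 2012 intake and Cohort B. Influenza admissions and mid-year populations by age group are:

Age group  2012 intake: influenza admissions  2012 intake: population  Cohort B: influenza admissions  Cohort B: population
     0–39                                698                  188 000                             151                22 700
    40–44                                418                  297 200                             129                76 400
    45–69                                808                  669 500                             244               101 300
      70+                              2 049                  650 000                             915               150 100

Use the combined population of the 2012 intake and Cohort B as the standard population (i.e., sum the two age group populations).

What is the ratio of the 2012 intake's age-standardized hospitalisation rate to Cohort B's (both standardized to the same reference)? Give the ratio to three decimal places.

0.543

Age-specific rates per 100 000 for the 2012 intake: 371.28, 140.65, 120.69, 315.23.
For Cohort B: 665.20, 168.85, 240.87, 609.59.
Combined standard total = 2 155 200; weights = 0.0978, 0.1733, 0.3576, 0.3712.
The 2012 intake: 0.0978×371.28 + 0.1733×140.65 + 0.3576×120.69 + 0.3712×315.23 = 220.8682 per 100 000.
Cohort B: 0.0978×665.20 + 0.1733×168.85 + 0.3576×240.87 + 0.3712×609.59 = 406.7541 per 100 000.
Ratio = 220.8682 ÷ 406.7541 = 0.54300.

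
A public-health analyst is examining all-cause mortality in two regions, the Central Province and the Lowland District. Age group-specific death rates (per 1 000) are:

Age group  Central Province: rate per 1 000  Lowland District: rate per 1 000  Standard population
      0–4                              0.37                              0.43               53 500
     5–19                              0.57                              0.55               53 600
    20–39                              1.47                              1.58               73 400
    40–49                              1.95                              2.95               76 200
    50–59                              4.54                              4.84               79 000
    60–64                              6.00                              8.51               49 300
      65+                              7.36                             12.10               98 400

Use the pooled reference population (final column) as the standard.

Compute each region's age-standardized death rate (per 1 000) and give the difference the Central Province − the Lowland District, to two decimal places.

-1.45

Standard total = 483 400; weights = 0.1107, 0.1109, 0.1518, 0.1576, 0.1634, 0.1020, 0.2036.
The Central Province: 0.1107×0.37 + 0.1109×0.57 + 0.1518×1.47 + 0.1576×1.95 + 0.1634×4.54 + 0.1020×6.00 + 0.2036×7.36 = 3.4868 per 1 000.
The Lowland District: 0.1107×0.43 + 0.1109×0.55 + 0.1518×1.58 + 0.1576×2.95 + 0.1634×4.84 + 0.1020×8.51 + 0.2036×12.10 = 4.9354 per 1 000.
Difference = 3.4868 − 4.9354 = -1.4486.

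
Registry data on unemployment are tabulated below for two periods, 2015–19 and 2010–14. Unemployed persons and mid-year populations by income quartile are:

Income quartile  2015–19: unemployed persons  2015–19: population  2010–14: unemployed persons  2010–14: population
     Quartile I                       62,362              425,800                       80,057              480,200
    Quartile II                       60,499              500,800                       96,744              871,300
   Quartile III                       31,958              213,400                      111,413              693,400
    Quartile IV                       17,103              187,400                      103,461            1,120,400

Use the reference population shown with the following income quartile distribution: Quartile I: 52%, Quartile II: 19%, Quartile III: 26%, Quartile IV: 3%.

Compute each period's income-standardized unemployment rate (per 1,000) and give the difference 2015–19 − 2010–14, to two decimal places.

Income-specific rates per 1,000 for 2015–19: 146.458, 120.805, 149.756, 91.265.
For 2010–14: 166.716, 111.034, 160.676, 92.343.
Standard weights: 0.52, 0.19, 0.26, 0.03.
2015–19: 0.5200×146.458 + 0.1900×120.805 + 0.2600×149.756 + 0.0300×91.265 = 140.7859 per 1,000.
2010–14: 0.5200×166.716 + 0.1900×111.034 + 0.2600×160.676 + 0.0300×92.343 = 152.3349 per 1,000.
Difference = 140.7859 − 152.3349 = -11.5491.

-11.55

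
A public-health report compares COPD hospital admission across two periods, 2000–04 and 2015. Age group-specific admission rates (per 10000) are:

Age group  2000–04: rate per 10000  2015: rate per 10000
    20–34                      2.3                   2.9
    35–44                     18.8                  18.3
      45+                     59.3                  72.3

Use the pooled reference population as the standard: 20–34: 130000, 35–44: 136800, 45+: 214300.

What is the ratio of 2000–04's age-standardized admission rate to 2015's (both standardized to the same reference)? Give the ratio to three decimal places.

0.848

Standard total = 481100; weights = 0.2702, 0.2843, 0.4454.
2000–04: 0.2702×2.3 + 0.2843×18.8 + 0.4454×59.3 = 32.3817 per 10000.
2015: 0.2702×2.9 + 0.2843×18.3 + 0.4454×72.3 = 38.1923 per 10000.
Ratio = 32.3817 ÷ 38.1923 = 0.84786.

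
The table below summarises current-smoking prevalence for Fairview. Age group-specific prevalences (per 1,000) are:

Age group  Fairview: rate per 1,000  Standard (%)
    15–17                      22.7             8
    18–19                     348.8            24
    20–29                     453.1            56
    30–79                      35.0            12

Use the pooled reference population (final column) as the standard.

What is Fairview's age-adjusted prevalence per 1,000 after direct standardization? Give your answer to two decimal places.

343.46

Standard weights: 0.08, 0.24, 0.56, 0.12.
Standardized rate: 0.0800×22.7 + 0.2400×348.8 + 0.5600×453.1 + 0.1200×35.0 = 343.4640 per 1,000.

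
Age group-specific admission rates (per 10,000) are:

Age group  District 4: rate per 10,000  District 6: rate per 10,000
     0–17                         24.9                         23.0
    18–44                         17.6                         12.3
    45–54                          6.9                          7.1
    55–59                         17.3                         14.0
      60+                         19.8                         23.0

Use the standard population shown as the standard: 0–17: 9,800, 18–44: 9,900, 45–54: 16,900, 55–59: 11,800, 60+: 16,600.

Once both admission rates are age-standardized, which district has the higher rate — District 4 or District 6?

Standard total = 65,000; weights = 0.1508, 0.1523, 0.2600, 0.1815, 0.2554.
District 4: 0.1508×24.9 + 0.1523×17.6 + 0.2600×6.9 + 0.1815×17.3 + 0.2554×19.8 = 16.4260 per 10,000.
District 6: 0.1508×23.0 + 0.1523×12.3 + 0.2600×7.1 + 0.1815×14.0 + 0.2554×23.0 = 15.6025 per 10,000.

District 4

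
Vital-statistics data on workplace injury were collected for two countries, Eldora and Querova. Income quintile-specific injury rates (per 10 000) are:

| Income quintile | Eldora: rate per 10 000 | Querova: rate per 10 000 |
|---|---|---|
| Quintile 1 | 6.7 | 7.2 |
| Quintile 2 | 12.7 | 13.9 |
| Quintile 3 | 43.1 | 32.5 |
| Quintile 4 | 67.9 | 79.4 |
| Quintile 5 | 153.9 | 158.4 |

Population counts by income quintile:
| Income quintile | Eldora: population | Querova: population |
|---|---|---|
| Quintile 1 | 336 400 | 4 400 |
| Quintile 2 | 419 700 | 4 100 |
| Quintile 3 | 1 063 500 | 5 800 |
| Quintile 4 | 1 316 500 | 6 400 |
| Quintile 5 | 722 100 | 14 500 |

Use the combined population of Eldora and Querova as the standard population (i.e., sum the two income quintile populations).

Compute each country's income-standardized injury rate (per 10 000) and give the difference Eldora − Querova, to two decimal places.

Combined standard total = 3 893 400; weights = 0.0875, 0.1089, 0.2746, 0.3398, 0.1892.
Eldora: 0.0875×6.7 + 0.1089×12.7 + 0.2746×43.1 + 0.3398×67.9 + 0.1892×153.9 = 65.9938 per 10 000.
Querova: 0.0875×7.2 + 0.1089×13.9 + 0.2746×32.5 + 0.3398×79.4 + 0.1892×158.4 = 68.0158 per 10 000.
Difference = 65.9938 − 68.0158 = -2.0220.

-2.02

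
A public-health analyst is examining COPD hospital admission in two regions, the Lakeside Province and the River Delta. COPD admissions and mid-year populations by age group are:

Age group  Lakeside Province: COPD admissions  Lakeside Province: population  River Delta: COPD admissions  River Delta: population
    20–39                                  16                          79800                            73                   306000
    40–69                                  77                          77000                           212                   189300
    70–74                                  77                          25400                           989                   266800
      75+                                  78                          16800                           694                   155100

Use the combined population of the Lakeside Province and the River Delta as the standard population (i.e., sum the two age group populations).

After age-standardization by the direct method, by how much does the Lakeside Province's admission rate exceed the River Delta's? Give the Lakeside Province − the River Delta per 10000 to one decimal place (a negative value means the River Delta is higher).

Age-specific rates per 10000 for the Lakeside Province: 2.01, 10.00, 30.31, 46.43.
For the River Delta: 2.39, 11.20, 37.07, 44.75.
Combined standard total = 1116200; weights = 0.3456, 0.2386, 0.2618, 0.1540.
The Lakeside Province: 0.3456×2.01 + 0.2386×10.00 + 0.2618×30.31 + 0.1540×46.43 = 18.1649 per 10000.
The River Delta: 0.3456×2.39 + 0.2386×11.20 + 0.2618×37.07 + 0.1540×44.75 = 20.0914 per 10000.
Difference = 18.1649 − 20.0914 = -1.9265.

-1.9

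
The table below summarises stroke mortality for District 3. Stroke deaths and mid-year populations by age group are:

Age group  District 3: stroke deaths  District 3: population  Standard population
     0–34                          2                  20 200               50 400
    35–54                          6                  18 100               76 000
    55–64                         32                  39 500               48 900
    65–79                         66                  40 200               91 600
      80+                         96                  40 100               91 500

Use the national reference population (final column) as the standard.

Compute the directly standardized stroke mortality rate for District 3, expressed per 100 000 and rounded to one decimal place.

Age-specific rates per 100 000 for District 3: 9.90, 33.15, 81.01, 164.18, 239.40.
Standard total = 358 400; weights = 0.1406, 0.2121, 0.1364, 0.2556, 0.2553.
Standardized rate: 0.1406×9.90 + 0.2121×33.15 + 0.1364×81.01 + 0.2556×164.18 + 0.2553×239.40 = 122.5555 per 100 000.

122.6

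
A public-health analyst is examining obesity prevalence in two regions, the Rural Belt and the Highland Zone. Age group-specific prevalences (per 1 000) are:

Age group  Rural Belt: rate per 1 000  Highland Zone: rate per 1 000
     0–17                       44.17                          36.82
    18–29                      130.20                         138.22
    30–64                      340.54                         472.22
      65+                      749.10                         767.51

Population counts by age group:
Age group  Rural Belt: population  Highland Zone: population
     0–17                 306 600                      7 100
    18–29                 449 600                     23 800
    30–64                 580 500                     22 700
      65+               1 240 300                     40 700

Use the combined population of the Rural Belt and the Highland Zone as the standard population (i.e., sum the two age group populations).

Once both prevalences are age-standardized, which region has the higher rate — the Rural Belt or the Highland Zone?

Highland Zone

Combined standard total = 2 671 300; weights = 0.1174, 0.1772, 0.2258, 0.4795.
The Rural Belt: 0.1174×44.17 + 0.1772×130.20 + 0.2258×340.54 + 0.4795×749.10 = 464.3820 per 1 000.
The Highland Zone: 0.1174×36.82 + 0.1772×138.22 + 0.2258×472.22 + 0.4795×767.51 = 503.5029 per 1 000.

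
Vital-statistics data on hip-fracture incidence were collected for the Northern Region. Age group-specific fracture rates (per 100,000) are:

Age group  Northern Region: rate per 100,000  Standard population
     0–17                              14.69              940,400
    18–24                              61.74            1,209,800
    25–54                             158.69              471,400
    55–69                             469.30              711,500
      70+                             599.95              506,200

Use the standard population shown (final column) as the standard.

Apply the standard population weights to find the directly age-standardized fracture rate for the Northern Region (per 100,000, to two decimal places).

208.61

Standard total = 3,839,300; weights = 0.2449, 0.3151, 0.1228, 0.1853, 0.1318.
Standardized rate: 0.2449×14.69 + 0.3151×61.74 + 0.1228×158.69 + 0.1853×469.30 + 0.1318×599.95 = 208.6098 per 100,000.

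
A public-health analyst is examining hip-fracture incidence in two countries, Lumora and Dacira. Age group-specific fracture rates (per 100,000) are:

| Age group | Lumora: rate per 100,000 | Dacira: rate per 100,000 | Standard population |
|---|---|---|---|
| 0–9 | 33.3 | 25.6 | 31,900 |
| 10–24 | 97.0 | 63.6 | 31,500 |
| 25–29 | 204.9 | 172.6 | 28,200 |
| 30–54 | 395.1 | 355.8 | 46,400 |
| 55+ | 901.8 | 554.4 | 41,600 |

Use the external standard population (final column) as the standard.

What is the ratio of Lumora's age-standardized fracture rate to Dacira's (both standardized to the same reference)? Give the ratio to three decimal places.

1.391

Standard total = 179,600; weights = 0.1776, 0.1754, 0.1570, 0.2584, 0.2316.
Lumora: 0.1776×33.3 + 0.1754×97.0 + 0.1570×204.9 + 0.2584×395.1 + 0.2316×901.8 = 366.0550 per 100,000.
Dacira: 0.1776×25.6 + 0.1754×63.6 + 0.1570×172.6 + 0.2584×355.8 + 0.2316×554.4 = 263.1376 per 100,000.
Ratio = 366.0550 ÷ 263.1376 = 1.39112.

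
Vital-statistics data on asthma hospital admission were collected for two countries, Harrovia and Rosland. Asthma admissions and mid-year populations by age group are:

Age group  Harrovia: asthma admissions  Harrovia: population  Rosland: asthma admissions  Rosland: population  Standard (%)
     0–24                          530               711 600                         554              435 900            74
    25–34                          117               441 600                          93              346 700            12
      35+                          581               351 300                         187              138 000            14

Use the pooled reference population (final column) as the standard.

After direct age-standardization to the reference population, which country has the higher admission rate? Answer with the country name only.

Age-specific rates per 10 000 for Harrovia: 7.45, 2.65, 16.54.
For Rosland: 12.71, 2.68, 13.55.
Standard weights: 0.74, 0.12, 0.14.
Harrovia: 0.7400×7.45 + 0.1200×2.65 + 0.1400×16.54 = 8.1449 per 10 000.
Rosland: 0.7400×12.71 + 0.1200×2.68 + 0.1400×13.55 = 11.6239 per 10 000.

Rosland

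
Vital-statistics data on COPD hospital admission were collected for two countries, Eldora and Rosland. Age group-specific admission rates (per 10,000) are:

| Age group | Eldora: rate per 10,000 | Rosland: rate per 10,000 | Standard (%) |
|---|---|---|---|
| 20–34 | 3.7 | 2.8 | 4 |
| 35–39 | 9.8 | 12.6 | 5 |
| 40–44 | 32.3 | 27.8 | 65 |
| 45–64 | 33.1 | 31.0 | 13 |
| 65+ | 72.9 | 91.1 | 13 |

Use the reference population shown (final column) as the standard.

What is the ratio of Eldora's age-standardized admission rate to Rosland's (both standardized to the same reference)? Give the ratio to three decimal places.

Standard weights: 0.04, 0.05, 0.65, 0.13, 0.13.
Eldora: 0.0400×3.7 + 0.0500×9.8 + 0.6500×32.3 + 0.1300×33.1 + 0.1300×72.9 = 35.4130 per 10,000.
Rosland: 0.0400×2.8 + 0.0500×12.6 + 0.6500×27.8 + 0.1300×31.0 + 0.1300×91.1 = 34.6850 per 10,000.
Ratio = 35.4130 ÷ 34.6850 = 1.02099.

1.021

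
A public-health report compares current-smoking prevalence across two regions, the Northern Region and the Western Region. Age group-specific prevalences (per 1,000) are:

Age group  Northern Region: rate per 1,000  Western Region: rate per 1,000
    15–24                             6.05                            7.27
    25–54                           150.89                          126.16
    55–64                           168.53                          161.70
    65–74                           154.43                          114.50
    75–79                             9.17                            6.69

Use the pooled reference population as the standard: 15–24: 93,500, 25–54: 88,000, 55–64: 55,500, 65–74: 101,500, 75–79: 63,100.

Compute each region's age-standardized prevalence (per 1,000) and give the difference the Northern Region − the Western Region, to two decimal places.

16.56

Standard total = 401,600; weights = 0.2328, 0.2191, 0.1382, 0.2527, 0.1571.
The Northern Region: 0.2328×6.05 + 0.2191×150.89 + 0.1382×168.53 + 0.2527×154.43 + 0.1571×9.17 = 98.2338 per 1,000.
The Western Region: 0.2328×7.27 + 0.2191×126.16 + 0.1382×161.70 + 0.2527×114.50 + 0.1571×6.69 = 81.6735 per 1,000.
Difference = 98.2338 − 81.6735 = 16.5603.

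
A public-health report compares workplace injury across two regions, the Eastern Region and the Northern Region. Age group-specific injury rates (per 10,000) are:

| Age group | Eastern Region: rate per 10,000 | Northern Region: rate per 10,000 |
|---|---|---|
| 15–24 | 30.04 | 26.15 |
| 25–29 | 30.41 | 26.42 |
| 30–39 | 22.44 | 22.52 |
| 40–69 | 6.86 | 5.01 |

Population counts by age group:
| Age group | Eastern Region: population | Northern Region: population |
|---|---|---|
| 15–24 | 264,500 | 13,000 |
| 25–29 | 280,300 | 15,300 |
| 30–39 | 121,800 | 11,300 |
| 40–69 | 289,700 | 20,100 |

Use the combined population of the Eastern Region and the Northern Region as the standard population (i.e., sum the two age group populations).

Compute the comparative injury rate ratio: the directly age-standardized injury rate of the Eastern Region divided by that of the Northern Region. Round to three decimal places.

1.144

Combined standard total = 1,016,000; weights = 0.2731, 0.2909, 0.1310, 0.3049.
The Eastern Region: 0.2731×30.04 + 0.2909×30.41 + 0.1310×22.44 + 0.3049×6.86 = 22.0839 per 10,000.
The Northern Region: 0.2731×26.15 + 0.2909×26.42 + 0.1310×22.52 + 0.3049×5.01 = 19.3070 per 10,000.
Ratio = 22.0839 ÷ 19.3070 = 1.14383.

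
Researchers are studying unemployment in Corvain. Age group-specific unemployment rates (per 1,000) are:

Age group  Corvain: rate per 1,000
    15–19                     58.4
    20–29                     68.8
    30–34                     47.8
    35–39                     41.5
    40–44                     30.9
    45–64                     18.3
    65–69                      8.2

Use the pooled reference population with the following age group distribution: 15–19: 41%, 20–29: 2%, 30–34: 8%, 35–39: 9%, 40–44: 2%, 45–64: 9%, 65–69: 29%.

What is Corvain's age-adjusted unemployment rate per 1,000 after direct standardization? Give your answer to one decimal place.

37.5

Standard weights: 0.41, 0.02, 0.08, 0.09, 0.02, 0.09, 0.29.
Standardized rate: 0.4100×58.4 + 0.0200×68.8 + 0.0800×47.8 + 0.0900×41.5 + 0.0200×30.9 + 0.0900×18.3 + 0.2900×8.2 = 37.5220 per 1,000.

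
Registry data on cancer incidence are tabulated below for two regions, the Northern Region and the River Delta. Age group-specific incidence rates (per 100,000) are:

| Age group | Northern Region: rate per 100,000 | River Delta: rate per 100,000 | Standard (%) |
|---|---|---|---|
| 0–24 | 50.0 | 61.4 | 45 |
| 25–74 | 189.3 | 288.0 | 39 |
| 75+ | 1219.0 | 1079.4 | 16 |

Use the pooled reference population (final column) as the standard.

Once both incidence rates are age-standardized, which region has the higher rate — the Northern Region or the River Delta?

River Delta

Standard weights: 0.45, 0.39, 0.16.
The Northern Region: 0.4500×50.0 + 0.3900×189.3 + 0.1600×1219.0 = 291.3670 per 100,000.
The River Delta: 0.4500×61.4 + 0.3900×288.0 + 0.1600×1079.4 = 312.6540 per 100,000.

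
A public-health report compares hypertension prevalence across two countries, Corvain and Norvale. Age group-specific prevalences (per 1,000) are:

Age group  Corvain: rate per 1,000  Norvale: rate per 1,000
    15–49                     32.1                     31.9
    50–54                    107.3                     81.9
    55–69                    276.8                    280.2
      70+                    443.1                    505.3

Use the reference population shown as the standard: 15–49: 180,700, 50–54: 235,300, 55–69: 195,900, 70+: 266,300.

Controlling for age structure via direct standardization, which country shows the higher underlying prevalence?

Norvale

Standard total = 878,200; weights = 0.2058, 0.2679, 0.2231, 0.3032.
Corvain: 0.2058×32.1 + 0.2679×107.3 + 0.2231×276.8 + 0.3032×443.1 = 231.4630 per 1,000.
Norvale: 0.2058×31.9 + 0.2679×81.9 + 0.2231×280.2 + 0.3032×505.3 = 244.2359 per 1,000.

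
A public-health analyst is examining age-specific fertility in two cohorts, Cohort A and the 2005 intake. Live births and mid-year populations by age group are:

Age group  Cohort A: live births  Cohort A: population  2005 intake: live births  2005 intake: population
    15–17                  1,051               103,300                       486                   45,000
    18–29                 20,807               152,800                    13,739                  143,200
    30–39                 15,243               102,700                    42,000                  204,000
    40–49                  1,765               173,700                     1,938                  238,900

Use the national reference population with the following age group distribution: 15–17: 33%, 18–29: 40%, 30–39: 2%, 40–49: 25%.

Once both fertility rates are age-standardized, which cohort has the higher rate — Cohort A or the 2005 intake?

Cohort A

Age-specific rates per 1,000 for Cohort A: 10.174, 136.171, 148.423, 10.161.
For the 2005 intake: 10.800, 95.943, 205.882, 8.112.
Standard weights: 0.33, 0.40, 0.02, 0.25.
Cohort A: 0.3300×10.174 + 0.4000×136.171 + 0.0200×148.423 + 0.2500×10.161 = 63.3348 per 1,000.
The 2005 intake: 0.3300×10.800 + 0.4000×95.943 + 0.0200×205.882 + 0.2500×8.112 = 48.0868 per 1,000.
The crude rates (72.99 vs 92.16) would put the 2005 intake higher, but that reflects its age composition; once standardized to a common age structure, Cohort A has the higher underlying rate.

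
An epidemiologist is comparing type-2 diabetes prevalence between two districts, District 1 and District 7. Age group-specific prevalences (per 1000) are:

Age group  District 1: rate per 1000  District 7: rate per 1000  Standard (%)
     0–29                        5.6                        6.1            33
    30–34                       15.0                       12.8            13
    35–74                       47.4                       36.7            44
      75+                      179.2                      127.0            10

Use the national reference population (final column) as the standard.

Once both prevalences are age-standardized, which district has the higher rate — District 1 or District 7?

District 1

Standard weights: 0.33, 0.13, 0.44, 0.10.
District 1: 0.3300×5.6 + 0.1300×15.0 + 0.4400×47.4 + 0.1000×179.2 = 42.5740 per 1000.
District 7: 0.3300×6.1 + 0.1300×12.8 + 0.4400×36.7 + 0.1000×127.0 = 32.5250 per 1000.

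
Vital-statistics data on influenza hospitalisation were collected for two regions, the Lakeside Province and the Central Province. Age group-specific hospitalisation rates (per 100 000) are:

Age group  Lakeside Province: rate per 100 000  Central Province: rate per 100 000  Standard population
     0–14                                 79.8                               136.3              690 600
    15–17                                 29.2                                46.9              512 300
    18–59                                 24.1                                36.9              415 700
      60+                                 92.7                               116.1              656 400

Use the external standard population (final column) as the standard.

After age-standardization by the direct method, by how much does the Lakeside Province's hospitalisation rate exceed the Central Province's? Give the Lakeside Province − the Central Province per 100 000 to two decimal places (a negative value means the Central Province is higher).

Standard total = 2 275 000; weights = 0.3036, 0.2252, 0.1827, 0.2885.
The Lakeside Province: 0.3036×79.8 + 0.2252×29.2 + 0.1827×24.1 + 0.2885×92.7 = 61.9498 per 100 000.
The Central Province: 0.3036×136.3 + 0.2252×46.9 + 0.1827×36.9 + 0.2885×116.1 = 92.1772 per 100 000.
Difference = 61.9498 − 92.1772 = -30.2274.

-30.23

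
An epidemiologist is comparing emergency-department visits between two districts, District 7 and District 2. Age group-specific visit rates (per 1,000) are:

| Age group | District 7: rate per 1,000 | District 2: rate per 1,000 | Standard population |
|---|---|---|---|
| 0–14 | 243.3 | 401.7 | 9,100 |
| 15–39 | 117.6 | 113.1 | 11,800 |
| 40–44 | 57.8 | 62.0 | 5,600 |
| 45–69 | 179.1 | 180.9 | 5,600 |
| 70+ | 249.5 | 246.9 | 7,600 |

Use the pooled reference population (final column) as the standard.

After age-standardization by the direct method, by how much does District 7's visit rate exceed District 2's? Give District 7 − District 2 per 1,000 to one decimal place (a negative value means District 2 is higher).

-35.3

Standard total = 39,700; weights = 0.2292, 0.2972, 0.1411, 0.1411, 0.1914.
District 7: 0.2292×243.3 + 0.2972×117.6 + 0.1411×57.8 + 0.1411×179.1 + 0.1914×249.5 = 171.9030 per 1,000.
District 2: 0.2292×401.7 + 0.2972×113.1 + 0.1411×62.0 + 0.1411×180.9 + 0.1914×246.9 = 207.2224 per 1,000.
Difference = 171.9030 − 207.2224 = -35.3194.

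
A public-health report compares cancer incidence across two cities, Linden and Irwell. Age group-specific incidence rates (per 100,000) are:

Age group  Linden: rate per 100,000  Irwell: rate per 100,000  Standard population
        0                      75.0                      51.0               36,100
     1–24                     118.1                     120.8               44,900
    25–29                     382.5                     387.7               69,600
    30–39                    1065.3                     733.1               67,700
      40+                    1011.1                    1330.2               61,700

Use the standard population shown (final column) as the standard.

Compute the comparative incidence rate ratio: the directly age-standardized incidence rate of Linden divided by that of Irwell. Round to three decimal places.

1.019

Standard total = 280,000; weights = 0.1289, 0.1604, 0.2486, 0.2418, 0.2204.
Linden: 0.1289×75.0 + 0.1604×118.1 + 0.2486×382.5 + 0.2418×1065.3 + 0.2204×1011.1 = 604.0638 per 100,000.
Irwell: 0.1289×51.0 + 0.1604×120.8 + 0.2486×387.7 + 0.2418×733.1 + 0.2204×1330.2 = 592.6898 per 100,000.
Ratio = 604.0638 ÷ 592.6898 = 1.01919.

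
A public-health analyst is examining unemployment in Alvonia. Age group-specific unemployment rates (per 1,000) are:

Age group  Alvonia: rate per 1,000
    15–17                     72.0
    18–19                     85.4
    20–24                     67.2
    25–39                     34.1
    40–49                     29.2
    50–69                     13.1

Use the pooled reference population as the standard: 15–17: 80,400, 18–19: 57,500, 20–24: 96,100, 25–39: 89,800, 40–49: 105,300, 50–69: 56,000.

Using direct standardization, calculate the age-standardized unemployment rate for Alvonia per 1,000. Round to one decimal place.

Standard total = 485,100; weights = 0.1657, 0.1185, 0.1981, 0.1851, 0.2171, 0.1154.
Standardized rate: 0.1657×72.0 + 0.1185×85.4 + 0.1981×67.2 + 0.1851×34.1 + 0.2171×29.2 + 0.1154×13.1 = 49.5316 per 1,000.

49.5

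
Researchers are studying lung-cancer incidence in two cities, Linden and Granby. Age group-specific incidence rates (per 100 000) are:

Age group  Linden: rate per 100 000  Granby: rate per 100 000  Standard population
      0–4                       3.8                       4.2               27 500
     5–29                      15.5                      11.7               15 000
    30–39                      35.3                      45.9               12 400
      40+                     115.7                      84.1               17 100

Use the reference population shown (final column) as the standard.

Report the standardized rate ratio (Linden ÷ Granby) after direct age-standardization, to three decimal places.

Standard total = 72 000; weights = 0.3819, 0.2083, 0.1722, 0.2375.
Linden: 0.3819×3.8 + 0.2083×15.5 + 0.1722×35.3 + 0.2375×115.7 = 38.2387 per 100 000.
Granby: 0.3819×4.2 + 0.2083×11.7 + 0.1722×45.9 + 0.2375×84.1 = 31.9204 per 100 000.
Ratio = 38.2387 ÷ 31.9204 = 1.19794.

1.198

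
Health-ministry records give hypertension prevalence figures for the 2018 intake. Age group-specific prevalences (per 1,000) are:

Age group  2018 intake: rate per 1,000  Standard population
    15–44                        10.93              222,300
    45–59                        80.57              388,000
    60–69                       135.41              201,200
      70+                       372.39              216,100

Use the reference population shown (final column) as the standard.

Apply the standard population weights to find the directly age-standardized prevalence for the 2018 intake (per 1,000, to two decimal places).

137.61

Standard total = 1,027,600; weights = 0.2163, 0.3776, 0.1958, 0.2103.
Standardized rate: 0.2163×10.93 + 0.3776×80.57 + 0.1958×135.41 + 0.2103×372.39 = 137.6108 per 1,000.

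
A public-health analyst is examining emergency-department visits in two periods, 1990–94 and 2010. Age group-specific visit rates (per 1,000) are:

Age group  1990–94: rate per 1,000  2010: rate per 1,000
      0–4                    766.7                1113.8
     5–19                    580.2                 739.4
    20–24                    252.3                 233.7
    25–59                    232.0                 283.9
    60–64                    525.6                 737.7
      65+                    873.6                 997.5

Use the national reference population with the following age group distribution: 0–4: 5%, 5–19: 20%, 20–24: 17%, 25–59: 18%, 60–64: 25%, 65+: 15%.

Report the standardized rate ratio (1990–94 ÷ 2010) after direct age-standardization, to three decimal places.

0.798

Standard weights: 0.05, 0.20, 0.17, 0.18, 0.25, 0.15.
1990–94: 0.0500×766.7 + 0.2000×580.2 + 0.1700×252.3 + 0.1800×232.0 + 0.2500×525.6 + 0.1500×873.6 = 501.4660 per 1,000.
2010: 0.0500×1113.8 + 0.2000×739.4 + 0.1700×233.7 + 0.1800×283.9 + 0.2500×737.7 + 0.1500×997.5 = 628.4510 per 1,000.
Ratio = 501.4660 ÷ 628.4510 = 0.79794.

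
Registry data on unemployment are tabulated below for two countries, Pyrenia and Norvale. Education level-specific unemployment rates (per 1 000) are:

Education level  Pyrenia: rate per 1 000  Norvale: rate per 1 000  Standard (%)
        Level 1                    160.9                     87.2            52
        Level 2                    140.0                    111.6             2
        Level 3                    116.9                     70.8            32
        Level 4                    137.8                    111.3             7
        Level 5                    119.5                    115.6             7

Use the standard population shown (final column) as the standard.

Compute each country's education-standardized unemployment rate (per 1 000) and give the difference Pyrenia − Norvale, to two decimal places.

Standard weights: 0.52, 0.02, 0.32, 0.07, 0.07.
Pyrenia: 0.5200×160.9 + 0.0200×140.0 + 0.3200×116.9 + 0.0700×137.8 + 0.0700×119.5 = 141.8870 per 1 000.
Norvale: 0.5200×87.2 + 0.0200×111.6 + 0.3200×70.8 + 0.0700×111.3 + 0.0700×115.6 = 86.1150 per 1 000.
Difference = 141.8870 − 86.1150 = 55.7720.

55.77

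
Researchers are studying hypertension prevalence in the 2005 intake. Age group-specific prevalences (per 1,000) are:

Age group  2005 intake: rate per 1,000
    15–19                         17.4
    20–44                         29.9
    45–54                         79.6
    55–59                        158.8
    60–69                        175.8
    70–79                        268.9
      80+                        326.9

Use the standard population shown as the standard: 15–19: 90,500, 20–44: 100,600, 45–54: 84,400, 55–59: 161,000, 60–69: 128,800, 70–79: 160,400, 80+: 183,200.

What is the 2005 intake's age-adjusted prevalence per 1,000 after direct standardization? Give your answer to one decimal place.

Standard total = 908,900; weights = 0.0996, 0.1107, 0.0929, 0.1771, 0.1417, 0.1765, 0.2016.
Standardized rate: 0.0996×17.4 + 0.1107×29.9 + 0.0929×79.6 + 0.1771×158.8 + 0.1417×175.8 + 0.1765×268.9 + 0.2016×326.9 = 178.8209 per 1,000.

178.8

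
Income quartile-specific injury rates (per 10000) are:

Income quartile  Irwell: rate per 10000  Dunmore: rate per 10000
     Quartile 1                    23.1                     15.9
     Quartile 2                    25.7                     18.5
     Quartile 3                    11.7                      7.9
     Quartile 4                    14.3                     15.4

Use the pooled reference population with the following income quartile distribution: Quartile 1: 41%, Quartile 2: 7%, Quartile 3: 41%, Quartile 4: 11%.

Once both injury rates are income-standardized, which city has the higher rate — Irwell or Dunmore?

Standard weights: 0.41, 0.07, 0.41, 0.11.
Irwell: 0.4100×23.1 + 0.0700×25.7 + 0.4100×11.7 + 0.1100×14.3 = 17.6400 per 10000.
Dunmore: 0.4100×15.9 + 0.0700×18.5 + 0.4100×7.9 + 0.1100×15.4 = 12.7470 per 10000.

Irwell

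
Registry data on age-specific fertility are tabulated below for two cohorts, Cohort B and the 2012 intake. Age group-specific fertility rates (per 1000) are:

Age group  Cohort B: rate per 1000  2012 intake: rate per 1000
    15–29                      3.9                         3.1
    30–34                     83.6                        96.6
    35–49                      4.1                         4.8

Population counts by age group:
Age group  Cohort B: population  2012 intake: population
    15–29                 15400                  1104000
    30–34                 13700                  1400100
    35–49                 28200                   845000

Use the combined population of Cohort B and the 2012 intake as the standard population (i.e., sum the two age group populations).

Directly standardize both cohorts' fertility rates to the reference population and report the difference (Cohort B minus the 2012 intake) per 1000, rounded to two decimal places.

Combined standard total = 3406400; weights = 0.3286, 0.4150, 0.2563.
Cohort B: 0.3286×3.9 + 0.4150×83.6 + 0.2563×4.1 = 37.0301 per 1000.
The 2012 intake: 0.3286×3.1 + 0.4150×96.6 + 0.2563×4.8 = 42.3422 per 1000.
Difference = 37.0301 − 42.3422 = -5.3121.

-5.31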